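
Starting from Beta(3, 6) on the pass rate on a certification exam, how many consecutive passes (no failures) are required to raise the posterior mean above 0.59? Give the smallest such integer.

k = 6

After k passes and 0 failures the posterior is Beta(3+k, 6), with mean (3+k)/(3+6+k).
Set (3+k)/(9+k) > 0.59 and solve: k > (0.59·9 − 3)/(1 − 0.59) = 5.634.
The smallest integer exceeding 5.634 is 6.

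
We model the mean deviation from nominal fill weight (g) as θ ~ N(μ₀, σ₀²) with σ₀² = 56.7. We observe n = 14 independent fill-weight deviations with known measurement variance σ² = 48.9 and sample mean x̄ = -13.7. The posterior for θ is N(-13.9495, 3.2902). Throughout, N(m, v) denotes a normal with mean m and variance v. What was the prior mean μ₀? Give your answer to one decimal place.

μ₀ = -18.0

With known observation variance, the Normal–Normal posterior has precision τ_n = τ₀ + n/σ² and mean μ_n = (τ₀μ₀ + (n/σ²)x̄)/τ_n.
Here τ₀ = 1/56.7 = 0.017637 and τ_data = 14/48.9 = 0.286299, so τ_n = 0.303936.
Rearranging for μ₀: μ₀ = (μ_n·τ_n − τ_data·x̄)/τ₀ = (-13.9495·0.303936 − 0.286299·-13.7) / 0.017637 = -0.317459/0.017637 ≈ -18.0.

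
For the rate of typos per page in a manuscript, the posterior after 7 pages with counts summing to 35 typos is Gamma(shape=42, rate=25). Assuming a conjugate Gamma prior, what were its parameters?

A Gamma(α, β) prior (rate parametrization) on a Poisson rate with n observations summing to S gives posterior Gamma(α+S, β+n).
So α = 42 − 35 = 7 and β = 25 − 7 = 18.

Gamma(shape=7, rate=18)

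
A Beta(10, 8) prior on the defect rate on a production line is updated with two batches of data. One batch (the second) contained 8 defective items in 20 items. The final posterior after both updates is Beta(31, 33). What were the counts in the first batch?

Because Beta–binomial updating is additive in the counts, the combined data contributed (α_post−α_prior, β_post−β_prior) successes and failures.
Total across both batches: 31−10=21 defective items, 33−8=25 good items.
Subtract the second batch: 21−8=13 defective items and 25−12=13 good items.

13 defective items and 13 good items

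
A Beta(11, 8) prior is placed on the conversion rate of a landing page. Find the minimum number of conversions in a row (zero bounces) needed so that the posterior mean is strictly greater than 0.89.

k = 54

After k conversions and 0 bounces the posterior is Beta(11+k, 8), with mean (11+k)/(11+8+k).
Set (11+k)/(19+k) > 0.89 and solve: k > (0.89·19 − 11)/(1 − 0.89) = 53.727.
The smallest integer exceeding 53.727 is 54.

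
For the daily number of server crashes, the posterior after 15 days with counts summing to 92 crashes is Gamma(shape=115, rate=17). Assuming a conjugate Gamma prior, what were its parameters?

A Gamma(α, β) prior (rate parametrization) on a Poisson rate with n observations summing to S gives posterior Gamma(α+S, β+n).
So α = 115 − 92 = 23 and β = 17 − 15 = 2.

Gamma(shape=23, rate=2)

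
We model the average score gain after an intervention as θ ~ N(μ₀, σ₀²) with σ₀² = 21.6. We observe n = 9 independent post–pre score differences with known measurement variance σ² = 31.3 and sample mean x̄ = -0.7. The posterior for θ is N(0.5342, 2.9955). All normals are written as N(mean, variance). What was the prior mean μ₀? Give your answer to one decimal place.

μ₀ = 8.2

The posterior mean is a precision-weighted average: μ_n = (τ₀μ₀ + τ_data·x̄)/(τ₀+τ_data), with τ₀=1/σ₀² and τ_data=n/σ².
Here τ₀ = 1/21.6 = 0.046296 and τ_data = 9/31.3 = 0.287540, so τ_n = 0.333836.
Rearranging for μ₀: μ₀ = (μ_n·τ_n − τ_data·x̄)/τ₀ = (0.5342·0.333836 − 0.287540·-0.7) / 0.046296 = 0.379613/0.046296 ≈ 8.2.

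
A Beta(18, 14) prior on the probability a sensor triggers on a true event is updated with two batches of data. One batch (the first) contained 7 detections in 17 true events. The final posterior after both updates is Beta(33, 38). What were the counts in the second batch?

8 detections and 14 misses

Sequential conjugate updates are equivalent to a single update on the pooled data, so total successes = posterior α − prior α and total failures = posterior β − prior β.
Total across both batches: 33−18=15 detections, 38−14=24 misses.
Subtract the first batch: 15−7=8 detections and 24−10=14 misses.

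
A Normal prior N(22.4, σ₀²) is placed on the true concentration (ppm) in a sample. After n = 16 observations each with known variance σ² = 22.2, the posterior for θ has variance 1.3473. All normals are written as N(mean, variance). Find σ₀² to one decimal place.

σ₀² = 46.5

For the Normal–Normal model with known σ², precisions add: τ_n = τ₀ + n/σ².
So 1/σ₀² = 1/1.3473 − 16/22.2 = 0.742225 − 0.720721 = 0.021504.
Hence σ₀² = 1/0.021504 ≈ 46.5.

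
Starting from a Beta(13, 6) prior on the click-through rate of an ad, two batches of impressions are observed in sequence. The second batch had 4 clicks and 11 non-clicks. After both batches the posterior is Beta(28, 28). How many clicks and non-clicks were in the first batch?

Because Beta–binomial updating is additive in the counts, the combined data contributed (α_post−α_prior, β_post−β_prior) successes and failures.
Total across both batches: 28−13=15 clicks, 28−6=22 non-clicks.
Subtract the second batch: 15−4=11 clicks and 22−11=11 non-clicks.

11 clicks and 11 non-clicks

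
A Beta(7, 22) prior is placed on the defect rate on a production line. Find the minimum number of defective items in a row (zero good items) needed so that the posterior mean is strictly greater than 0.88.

After k defective items and 0 good items the posterior is Beta(7+k, 22), with mean (7+k)/(7+22+k).
Set (7+k)/(29+k) > 0.88 and solve: k > (0.88·29 − 7)/(1 − 0.88) = 154.333.
The smallest integer exceeding 154.333 is 155, and checking k=155: (162)/(184) = 0.8804 > 0.88.

k = 155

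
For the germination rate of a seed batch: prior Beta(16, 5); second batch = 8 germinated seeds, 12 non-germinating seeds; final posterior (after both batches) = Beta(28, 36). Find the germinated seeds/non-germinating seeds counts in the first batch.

4 germinated seeds and 19 non-germinating seeds

Because Beta–binomial updating is additive in the counts, the combined data contributed (α_post−α_prior, β_post−β_prior) successes and failures.
Total across both batches: 28−16=12 germinated seeds, 36−5=31 non-germinating seeds.
Subtract the second batch: 12−8=4 germinated seeds and 31−12=19 non-germinating seeds.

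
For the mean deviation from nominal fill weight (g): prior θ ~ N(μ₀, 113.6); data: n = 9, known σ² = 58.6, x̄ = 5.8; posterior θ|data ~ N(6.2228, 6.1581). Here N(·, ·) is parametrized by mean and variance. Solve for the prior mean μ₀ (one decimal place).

μ₀ = 13.6

The posterior mean is a precision-weighted average: μ_n = (τ₀μ₀ + τ_data·x̄)/(τ₀+τ_data), with τ₀=1/σ₀² and τ_data=n/σ².
Here τ₀ = 1/113.6 = 0.008803 and τ_data = 9/58.6 = 0.153584, so τ_n = 0.162387.
Rearranging for μ₀: μ₀ = (μ_n·τ_n − τ_data·x̄)/τ₀ = (6.2228·0.162387 − 0.153584·5.8) / 0.008803 = 0.119715/0.008803 ≈ 13.6.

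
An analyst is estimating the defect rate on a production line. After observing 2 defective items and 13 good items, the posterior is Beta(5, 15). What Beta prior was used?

Beta is conjugate to the binomial likelihood: posterior = Beta(α+s, β+f).
Subtract the data counts: 5−2=3, 15−13=2.

Beta(3, 2)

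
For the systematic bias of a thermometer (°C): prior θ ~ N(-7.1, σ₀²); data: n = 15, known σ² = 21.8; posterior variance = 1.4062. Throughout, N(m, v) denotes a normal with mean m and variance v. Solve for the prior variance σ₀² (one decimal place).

Posterior precision equals prior precision plus data precision: 1/σ_n² = 1/σ₀² + n/σ².
So 1/σ₀² = 1/1.4062 − 15/21.8 = 0.711136 − 0.688073 = 0.023063.
Hence σ₀² = 1/0.023063 ≈ 43.4.

σ₀² = 43.4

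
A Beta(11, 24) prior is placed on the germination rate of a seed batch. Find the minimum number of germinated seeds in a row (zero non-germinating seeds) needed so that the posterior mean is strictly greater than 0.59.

k = 24

After k germinated seeds and 0 non-germinating seeds the posterior is Beta(11+k, 24), with mean (11+k)/(11+24+k).
Set (11+k)/(35+k) > 0.59 and solve: k > (0.59·35 − 11)/(1 − 0.59) = 23.537.
The smallest integer exceeding 23.537 is 24.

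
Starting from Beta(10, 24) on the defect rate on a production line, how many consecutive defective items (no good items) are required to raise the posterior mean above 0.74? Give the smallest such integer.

k = 59

After k defective items and 0 good items the posterior is Beta(10+k, 24), with mean (10+k)/(10+24+k).
Set (10+k)/(34+k) > 0.74 and solve: k > (0.74·34 − 10)/(1 − 0.74) = 58.308.
The smallest integer exceeding 58.308 is 59.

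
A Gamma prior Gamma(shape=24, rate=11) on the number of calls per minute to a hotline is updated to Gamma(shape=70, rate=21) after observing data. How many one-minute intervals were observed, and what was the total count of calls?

n = 10 one-minute intervals with total 46 calls

A Gamma(α, β) prior (rate parametrization) on a Poisson rate with n observations summing to S gives posterior Gamma(α+S, β+n).
Matching: Σxᵢ = 70 − 24 = 46 and n = 21 − 11 = 10.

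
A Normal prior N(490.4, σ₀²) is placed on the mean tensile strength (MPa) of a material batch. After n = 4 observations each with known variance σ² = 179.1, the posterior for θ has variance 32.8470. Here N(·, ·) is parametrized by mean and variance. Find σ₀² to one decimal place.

Posterior precision equals prior precision plus data precision: 1/σ_n² = 1/σ₀² + n/σ².
So 1/σ₀² = 1/32.8470 − 4/179.1 = 0.030444 − 0.022334 = 0.008110.
Hence σ₀² = 1/0.008110 ≈ 123.3.

σ₀² = 123.3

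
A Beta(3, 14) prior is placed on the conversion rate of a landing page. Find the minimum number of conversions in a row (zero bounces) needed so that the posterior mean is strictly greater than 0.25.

k = 2

After k conversions and 0 bounces the posterior is Beta(3+k, 14), with mean (3+k)/(3+14+k).
Set (3+k)/(17+k) > 0.25 and solve: k > (0.25·17 − 3)/(1 − 0.25) = 1.667.
The smallest integer exceeding 1.667 is 2, and checking k=2: (5)/(19) = 0.2632 > 0.25.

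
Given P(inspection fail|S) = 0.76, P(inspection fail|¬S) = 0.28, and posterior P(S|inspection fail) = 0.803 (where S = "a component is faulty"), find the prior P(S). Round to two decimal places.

In odds form, posterior odds = prior odds × likelihood ratio, so prior odds = posterior odds ÷ LR.
Posterior odds = 0.803/(1−0.803) = 4.0761. LR = 0.76/0.28 = 2.7143.
Prior odds = 4.0761/2.7143 = 1.5017, so P(S) = 1.5017/(1+1.5017) ≈ 0.60.

P(S) = 0.60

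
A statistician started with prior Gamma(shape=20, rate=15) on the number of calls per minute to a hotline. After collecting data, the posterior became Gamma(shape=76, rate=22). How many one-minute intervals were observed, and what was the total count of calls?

A Gamma(α, β) prior (rate parametrization) on a Poisson rate with n observations summing to S gives posterior Gamma(α+S, β+n).
Matching: Σxᵢ = 76 − 20 = 56 and n = 22 − 15 = 7.

n = 7 one-minute intervals with total 56 calls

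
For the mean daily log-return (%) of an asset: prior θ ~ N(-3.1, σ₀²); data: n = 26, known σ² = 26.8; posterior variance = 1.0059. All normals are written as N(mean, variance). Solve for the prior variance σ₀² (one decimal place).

For the Normal–Normal model with known σ², precisions add: τ_n = τ₀ + n/σ².
So 1/σ₀² = 1/1.0059 − 26/26.8 = 0.994135 − 0.970149 = 0.023986.
Hence σ₀² = 1/0.023986 ≈ 41.7.

σ₀² = 41.7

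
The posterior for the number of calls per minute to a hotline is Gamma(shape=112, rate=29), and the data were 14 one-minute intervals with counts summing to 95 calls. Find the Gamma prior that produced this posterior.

Gamma(shape=17, rate=15)

Gamma–Poisson conjugacy: posterior shape = α + Σxᵢ, posterior rate = β + n.
So α = 112 − 95 = 17 and β = 29 − 14 = 15.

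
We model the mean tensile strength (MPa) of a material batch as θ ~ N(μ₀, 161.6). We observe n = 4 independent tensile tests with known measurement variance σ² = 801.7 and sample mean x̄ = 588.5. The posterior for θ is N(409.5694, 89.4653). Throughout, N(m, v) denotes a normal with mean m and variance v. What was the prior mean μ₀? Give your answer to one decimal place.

μ₀ = 265.3

The posterior mean is a precision-weighted average: μ_n = (τ₀μ₀ + τ_data·x̄)/(τ₀+τ_data), with τ₀=1/σ₀² and τ_data=n/σ².
Here τ₀ = 1/161.6 = 0.006188 and τ_data = 4/801.7 = 0.004989, so τ_n = 0.011177.
Rearranging for μ₀: μ₀ = (μ_n·τ_n − τ_data·x̄)/τ₀ = (409.5694·0.011177 − 0.004989·588.5) / 0.006188 = 1.641731/0.006188 ≈ 265.3.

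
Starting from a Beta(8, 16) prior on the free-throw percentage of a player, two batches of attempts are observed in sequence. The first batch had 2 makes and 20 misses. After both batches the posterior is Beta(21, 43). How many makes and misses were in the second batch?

11 makes and 7 misses

Sequential conjugate updates are equivalent to a single update on the pooled data, so total successes = posterior α − prior α and total failures = posterior β − prior β.
Total across both batches: 21−8=13 makes, 43−16=27 misses.
Subtract the first batch: 13−2=11 makes and 27−20=7 misses.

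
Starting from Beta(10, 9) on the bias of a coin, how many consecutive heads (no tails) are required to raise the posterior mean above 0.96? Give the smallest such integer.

After k heads and 0 tails the posterior is Beta(10+k, 9), with mean (10+k)/(10+9+k).
Set (10+k)/(19+k) > 0.96 and solve: k > (0.96·19 − 10)/(1 − 0.96) = 206.000.
The smallest integer exceeding 206.000 is 207, and checking k=207: (217)/(226) = 0.9602 > 0.96.

k = 207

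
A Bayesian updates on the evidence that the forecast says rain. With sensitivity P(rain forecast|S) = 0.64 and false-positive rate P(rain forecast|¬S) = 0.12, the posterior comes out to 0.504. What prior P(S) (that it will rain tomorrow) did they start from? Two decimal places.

P(S) = 0.16

In odds form, posterior odds = prior odds × likelihood ratio, so prior odds = posterior odds ÷ LR.
Posterior odds = 0.504/(1−0.504) = 1.0161. LR = 0.64/0.12 = 5.3333.
Prior odds = 1.0161/5.3333 = 0.1905, so P(S) = 0.1905/(1+0.1905) ≈ 0.16.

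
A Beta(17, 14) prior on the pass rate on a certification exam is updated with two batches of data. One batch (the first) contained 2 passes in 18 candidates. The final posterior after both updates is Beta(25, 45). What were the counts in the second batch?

Because Beta–binomial updating is additive in the counts, the combined data contributed (α_post−α_prior, β_post−β_prior) successes and failures.
Total across both batches: 25−17=8 passes, 45−14=31 failures.
Subtract the first batch: 8−2=6 passes and 31−16=15 failures.

6 passes and 15 failures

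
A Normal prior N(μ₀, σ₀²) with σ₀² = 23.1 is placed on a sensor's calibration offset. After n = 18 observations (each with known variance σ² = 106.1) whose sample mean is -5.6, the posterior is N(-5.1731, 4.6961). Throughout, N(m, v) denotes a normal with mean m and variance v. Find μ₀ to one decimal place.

μ₀ = -3.5

With known observation variance, the Normal–Normal posterior has precision τ_n = τ₀ + n/σ² and mean μ_n = (τ₀μ₀ + (n/σ²)x̄)/τ_n.
Here τ₀ = 1/23.1 = 0.043290 and τ_data = 18/106.1 = 0.169651, so τ_n = 0.212941.
Rearranging for μ₀: μ₀ = (μ_n·τ_n − τ_data·x̄)/τ₀ = (-5.1731·0.212941 − 0.169651·-5.6) / 0.043290 = -0.151519/0.043290 ≈ -3.5.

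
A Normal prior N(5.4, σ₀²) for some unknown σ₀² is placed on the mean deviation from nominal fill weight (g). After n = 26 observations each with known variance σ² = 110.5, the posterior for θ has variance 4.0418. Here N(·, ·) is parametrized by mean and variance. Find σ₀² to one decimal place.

σ₀² = 82.5

Posterior precision equals prior precision plus data precision: 1/σ_n² = 1/σ₀² + n/σ².
So 1/σ₀² = 1/4.0418 − 26/110.5 = 0.247415 − 0.235294 = 0.012121.
Hence σ₀² = 1/0.012121 ≈ 82.5.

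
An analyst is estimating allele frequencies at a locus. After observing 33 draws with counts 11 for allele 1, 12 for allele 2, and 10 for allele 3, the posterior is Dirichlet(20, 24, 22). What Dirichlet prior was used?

For a Dirichlet(α) prior with multinomial counts c, the posterior is Dirichlet(α + c) componentwise.
Subtract each count from the matching posterior parameter: 20−11=9, 24−12=12, 22−10=12.

Dirichlet(9, 12, 12)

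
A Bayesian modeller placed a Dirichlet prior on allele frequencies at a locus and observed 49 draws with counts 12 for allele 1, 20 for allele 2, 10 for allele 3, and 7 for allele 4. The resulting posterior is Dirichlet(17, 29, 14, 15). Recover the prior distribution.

For a Dirichlet(α) prior with multinomial counts c, the posterior is Dirichlet(α + c) componentwise.
Subtract each count from the matching posterior parameter: 17−12=5, 29−20=9, 14−10=4, 15−7=8.

Dirichlet(5, 9, 4, 8)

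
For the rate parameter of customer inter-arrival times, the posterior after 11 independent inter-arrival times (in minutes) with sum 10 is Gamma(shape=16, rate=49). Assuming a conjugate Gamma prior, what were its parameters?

For an exponential likelihood with a Gamma(α, β) prior on the rate, n observations with total T give posterior Gamma(α+n, β+T).
So α = 16 − 11 = 5 and β = 49 − 10 = 39.

Gamma(shape=5, rate=39)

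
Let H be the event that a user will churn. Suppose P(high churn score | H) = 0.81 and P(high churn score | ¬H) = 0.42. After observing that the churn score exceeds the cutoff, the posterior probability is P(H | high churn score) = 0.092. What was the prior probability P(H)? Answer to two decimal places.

P(H) = 0.05

Bayes' rule in odds form gives O(H|E) = O(H)·[P(E|H)/P(E|¬H)], hence O(H) = O(H|E)/LR.
Posterior odds = 0.092/(1−0.092) = 0.1013. LR = 0.81/0.42 = 1.9286.
Prior odds = 0.1013/1.9286 = 0.0525, so P(H) = 0.0525/(1+0.0525) ≈ 0.05.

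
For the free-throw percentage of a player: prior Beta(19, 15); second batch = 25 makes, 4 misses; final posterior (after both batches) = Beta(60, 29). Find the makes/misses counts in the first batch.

16 makes and 10 misses

Because Beta–binomial updating is additive in the counts, the combined data contributed (α_post−α_prior, β_post−β_prior) successes and failures.
Total across both batches: 60−19=41 makes, 29−15=14 misses.
Subtract the second batch: 41−25=16 makes and 14−4=10 misses.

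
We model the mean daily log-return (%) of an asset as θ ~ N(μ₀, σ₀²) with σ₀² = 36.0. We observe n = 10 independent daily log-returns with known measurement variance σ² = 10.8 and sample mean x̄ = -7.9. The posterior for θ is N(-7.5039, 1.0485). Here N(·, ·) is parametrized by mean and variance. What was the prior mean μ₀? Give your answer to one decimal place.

With known observation variance, the Normal–Normal posterior has precision τ_n = τ₀ + n/σ² and mean μ_n = (τ₀μ₀ + (n/σ²)x̄)/τ_n.
Here τ₀ = 1/36.0 = 0.027778 and τ_data = 10/10.8 = 0.925926, so τ_n = 0.953704.
Rearranging for μ₀: μ₀ = (μ_n·τ_n − τ_data·x̄)/τ₀ = (-7.5039·0.953704 − 0.925926·-7.9) / 0.027778 = 0.158316/0.027778 ≈ 5.7.

μ₀ = 5.7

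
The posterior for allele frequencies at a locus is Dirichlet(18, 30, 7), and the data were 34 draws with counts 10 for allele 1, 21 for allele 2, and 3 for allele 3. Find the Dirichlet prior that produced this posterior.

For a Dirichlet(α) prior with multinomial counts c, the posterior is Dirichlet(α + c) componentwise.
Subtract each count from the matching posterior parameter: 18−10=8, 30−21=9, 7−3=4.

Dirichlet(8, 9, 4)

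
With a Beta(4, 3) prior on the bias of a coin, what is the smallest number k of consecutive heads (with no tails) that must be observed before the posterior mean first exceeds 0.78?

k = 7

After k heads and 0 tails the posterior is Beta(4+k, 3), with mean (4+k)/(4+3+k).
Set (4+k)/(7+k) > 0.78 and solve: k > (0.78·7 − 4)/(1 − 0.78) = 6.636.
The smallest integer exceeding 6.636 is 7, and checking k=7: (11)/(14) = 0.7857 > 0.78.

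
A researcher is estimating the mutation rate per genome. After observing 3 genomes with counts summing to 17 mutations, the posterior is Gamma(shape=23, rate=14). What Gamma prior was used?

Gamma–Poisson conjugacy: posterior shape = α + Σxᵢ, posterior rate = β + n.
So α = 23 − 17 = 6 and β = 14 − 3 = 11.

Gamma(shape=6, rate=11)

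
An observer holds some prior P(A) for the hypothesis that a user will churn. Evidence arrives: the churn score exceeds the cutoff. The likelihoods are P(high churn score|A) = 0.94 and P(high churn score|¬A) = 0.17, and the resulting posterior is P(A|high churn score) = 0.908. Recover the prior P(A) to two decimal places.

Bayes' rule in odds form gives O(A|E) = O(A)·[P(E|A)/P(E|¬A)], hence O(A) = O(A|E)/LR.
Posterior odds = 0.908/(1−0.908) = 9.8696. LR = 0.94/0.17 = 5.5294.
Prior odds = 9.8696/5.5294 = 1.7849, so P(A) = 1.7849/(1+1.7849) ≈ 0.64.

P(A) = 0.64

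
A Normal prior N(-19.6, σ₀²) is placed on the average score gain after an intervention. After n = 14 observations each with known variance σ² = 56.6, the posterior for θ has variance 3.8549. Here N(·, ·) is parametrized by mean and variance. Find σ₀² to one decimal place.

σ₀² = 82.9

Posterior precision equals prior precision plus data precision: 1/σ_n² = 1/σ₀² + n/σ².
So 1/σ₀² = 1/3.8549 − 14/56.6 = 0.259410 − 0.247350 = 0.012060.
Hence σ₀² = 1/0.012060 ≈ 82.9.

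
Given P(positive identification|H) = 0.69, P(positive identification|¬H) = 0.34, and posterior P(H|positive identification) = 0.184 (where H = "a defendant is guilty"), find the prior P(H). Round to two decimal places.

Bayes' rule in odds form gives O(H|E) = O(H)·[P(E|H)/P(E|¬H)], hence O(H) = O(H|E)/LR.
Posterior odds = 0.184/(1−0.184) = 0.2255. LR = 0.69/0.34 = 2.0294.
Prior odds = 0.2255/2.0294 = 0.1111, so P(H) = 0.1111/(1+0.1111) ≈ 0.10.

P(H) = 0.10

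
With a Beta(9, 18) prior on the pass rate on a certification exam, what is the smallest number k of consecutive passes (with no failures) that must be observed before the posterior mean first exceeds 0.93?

k = 231

After k passes and 0 failures the posterior is Beta(9+k, 18), with mean (9+k)/(9+18+k).
Set (9+k)/(27+k) > 0.93 and solve: k > (0.93·27 − 9)/(1 − 0.93) = 230.143.
The smallest integer exceeding 230.143 is 231.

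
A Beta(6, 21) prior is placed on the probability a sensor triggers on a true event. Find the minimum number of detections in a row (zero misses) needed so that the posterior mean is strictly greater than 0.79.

After k detections and 0 misses the posterior is Beta(6+k, 21), with mean (6+k)/(6+21+k).
Set (6+k)/(27+k) > 0.79 and solve: k > (0.79·27 − 6)/(1 − 0.79) = 73.000.
The smallest integer exceeding 73.000 is 74, and checking k=74: (80)/(101) = 0.7921 > 0.79.

k = 74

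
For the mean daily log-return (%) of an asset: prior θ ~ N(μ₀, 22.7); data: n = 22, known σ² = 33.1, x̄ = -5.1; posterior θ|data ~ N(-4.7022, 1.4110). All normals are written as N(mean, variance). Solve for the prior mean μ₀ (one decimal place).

The posterior mean is a precision-weighted average: μ_n = (τ₀μ₀ + τ_data·x̄)/(τ₀+τ_data), with τ₀=1/σ₀² and τ_data=n/σ².
Here τ₀ = 1/22.7 = 0.044053 and τ_data = 22/33.1 = 0.664653, so τ_n = 0.708706.
Rearranging for μ₀: μ₀ = (μ_n·τ_n − τ_data·x̄)/τ₀ = (-4.7022·0.708706 − 0.664653·-5.1) / 0.044053 = 0.057253/0.044053 ≈ 1.3.

μ₀ = 1.3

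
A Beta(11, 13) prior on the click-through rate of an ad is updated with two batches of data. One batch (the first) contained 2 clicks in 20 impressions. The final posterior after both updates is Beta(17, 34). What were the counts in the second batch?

4 clicks and 3 non-clicks

Sequential conjugate updates are equivalent to a single update on the pooled data, so total successes = posterior α − prior α and total failures = posterior β − prior β.
Total across both batches: 17−11=6 clicks, 34−13=21 non-clicks.
Subtract the first batch: 6−2=4 clicks and 21−18=3 non-clicks.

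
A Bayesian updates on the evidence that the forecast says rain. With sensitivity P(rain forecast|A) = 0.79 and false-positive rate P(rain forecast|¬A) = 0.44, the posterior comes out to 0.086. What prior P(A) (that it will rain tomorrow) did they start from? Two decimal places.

In odds form, posterior odds = prior odds × likelihood ratio, so prior odds = posterior odds ÷ LR.
Posterior odds = 0.086/(1−0.086) = 0.0941. LR = 0.79/0.44 = 1.7955.
Prior odds = 0.0941/1.7955 = 0.0524, so P(A) = 0.0524/(1+0.0524) ≈ 0.05.

P(A) = 0.05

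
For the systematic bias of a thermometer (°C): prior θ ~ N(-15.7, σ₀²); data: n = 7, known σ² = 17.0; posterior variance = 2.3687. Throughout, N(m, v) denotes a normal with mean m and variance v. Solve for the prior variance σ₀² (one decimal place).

For the Normal–Normal model with known σ², precisions add: τ_n = τ₀ + n/σ².
So 1/σ₀² = 1/2.3687 − 7/17.0 = 0.422172 − 0.411765 = 0.010407.
Hence σ₀² = 1/0.010407 ≈ 96.1.

σ₀² = 96.1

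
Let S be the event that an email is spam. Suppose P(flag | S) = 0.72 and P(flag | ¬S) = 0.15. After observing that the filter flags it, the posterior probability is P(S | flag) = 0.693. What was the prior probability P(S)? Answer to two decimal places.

P(S) = 0.32

In odds form, posterior odds = prior odds × likelihood ratio, so prior odds = posterior odds ÷ LR.
Posterior odds = 0.693/(1−0.693) = 2.2573. LR = 0.72/0.15 = 4.8000.
Prior odds = 2.2573/4.8000 = 0.4703, so P(S) = 0.4703/(1+0.4703) ≈ 0.32.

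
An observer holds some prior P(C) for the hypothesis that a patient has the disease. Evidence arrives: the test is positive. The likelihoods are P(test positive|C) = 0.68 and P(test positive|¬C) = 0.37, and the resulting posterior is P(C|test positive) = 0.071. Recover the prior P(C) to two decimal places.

In odds form, posterior odds = prior odds × likelihood ratio, so prior odds = posterior odds ÷ LR.
Posterior odds = 0.071/(1−0.071) = 0.0764. LR = 0.68/0.37 = 1.8378.
Prior odds = 0.0764/1.8378 = 0.0416, so P(C) = 0.0416/(1+0.0416) ≈ 0.04.

P(C) = 0.04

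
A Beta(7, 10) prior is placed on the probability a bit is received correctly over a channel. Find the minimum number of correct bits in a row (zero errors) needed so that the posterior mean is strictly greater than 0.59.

k = 8

After k correct bits and 0 errors the posterior is Beta(7+k, 10), with mean (7+k)/(7+10+k).
Set (7+k)/(17+k) > 0.59 and solve: k > (0.59·17 − 7)/(1 − 0.59) = 7.390.
The smallest integer exceeding 7.390 is 8.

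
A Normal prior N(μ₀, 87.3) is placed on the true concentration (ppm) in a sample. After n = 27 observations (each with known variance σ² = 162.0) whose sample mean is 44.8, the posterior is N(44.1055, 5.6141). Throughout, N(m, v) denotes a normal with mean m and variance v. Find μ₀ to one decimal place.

μ₀ = 34.0

The posterior mean is a precision-weighted average: μ_n = (τ₀μ₀ + τ_data·x̄)/(τ₀+τ_data), with τ₀=1/σ₀² and τ_data=n/σ².
Here τ₀ = 1/87.3 = 0.011455 and τ_data = 27/162.0 = 0.166667, so τ_n = 0.178122.
Rearranging for μ₀: μ₀ = (μ_n·τ_n − τ_data·x̄)/τ₀ = (44.1055·0.178122 − 0.166667·44.8) / 0.011455 = 0.389478/0.011455 ≈ 34.0.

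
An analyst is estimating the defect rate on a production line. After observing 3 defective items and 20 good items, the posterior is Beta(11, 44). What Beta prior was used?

Under Beta–binomial conjugacy the posterior parameters are (α+s, β+f).
Subtract the data counts: 11−3=8, 44−20=24.

Beta(8, 24)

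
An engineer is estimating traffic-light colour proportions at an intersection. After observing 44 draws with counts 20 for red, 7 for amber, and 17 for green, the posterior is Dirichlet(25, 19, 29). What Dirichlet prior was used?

For a Dirichlet(α) prior with multinomial counts c, the posterior is Dirichlet(α + c) componentwise.
Subtract each count from the matching posterior parameter: 25−20=5, 19−7=12, 29−17=12.

Dirichlet(5, 12, 12)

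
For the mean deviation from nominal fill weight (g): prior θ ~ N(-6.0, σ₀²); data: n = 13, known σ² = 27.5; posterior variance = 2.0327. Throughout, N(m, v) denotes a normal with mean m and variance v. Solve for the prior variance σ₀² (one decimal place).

σ₀² = 52.0

For the Normal–Normal model with known σ², precisions add: τ_n = τ₀ + n/σ².
So 1/σ₀² = 1/2.0327 − 13/27.5 = 0.491957 − 0.472727 = 0.019230.
Hence σ₀² = 1/0.019230 ≈ 52.0.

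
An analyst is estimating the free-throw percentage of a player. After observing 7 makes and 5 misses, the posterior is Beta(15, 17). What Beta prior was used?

A Beta(a, b) prior with s successes and f failures in binomial data gives a Beta(a+s, b+f) posterior.
So a = 15 − 7 = 8 and b = 17 − 5 = 12.

Beta(8, 12)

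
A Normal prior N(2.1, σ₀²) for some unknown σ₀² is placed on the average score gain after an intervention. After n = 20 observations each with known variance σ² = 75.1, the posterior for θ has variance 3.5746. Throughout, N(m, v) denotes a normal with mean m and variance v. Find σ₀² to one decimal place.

For the Normal–Normal model with known σ², precisions add: τ_n = τ₀ + n/σ².
So 1/σ₀² = 1/3.5746 − 20/75.1 = 0.279752 − 0.266312 = 0.013440.
Hence σ₀² = 1/0.013440 ≈ 74.4.

σ₀² = 74.4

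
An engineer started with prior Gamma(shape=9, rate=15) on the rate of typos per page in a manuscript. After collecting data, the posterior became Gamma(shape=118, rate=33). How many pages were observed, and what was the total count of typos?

n = 18 pages with total 109 typos

A Gamma(α, β) prior (rate parametrization) on a Poisson rate with n observations summing to S gives posterior Gamma(α+S, β+n).
Matching: Σxᵢ = 118 − 9 = 109 and n = 33 − 15 = 18.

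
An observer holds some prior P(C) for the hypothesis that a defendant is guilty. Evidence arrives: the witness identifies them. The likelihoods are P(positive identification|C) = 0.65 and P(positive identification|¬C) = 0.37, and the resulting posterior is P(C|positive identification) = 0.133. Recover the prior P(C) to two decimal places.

Bayes' rule in odds form gives O(C|E) = O(C)·[P(E|C)/P(E|¬C)], hence O(C) = O(C|E)/LR.
Posterior odds = 0.133/(1−0.133) = 0.1534. LR = 0.65/0.37 = 1.7568.
Prior odds = 0.1534/1.7568 = 0.0873, so P(C) = 0.0873/(1+0.0873) ≈ 0.08.

P(C) = 0.08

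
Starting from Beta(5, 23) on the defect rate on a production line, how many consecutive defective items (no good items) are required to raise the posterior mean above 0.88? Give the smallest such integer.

k = 164

After k defective items and 0 good items the posterior is Beta(5+k, 23), with mean (5+k)/(5+23+k).
Set (5+k)/(28+k) > 0.88 and solve: k > (0.88·28 − 5)/(1 − 0.88) = 163.667.
The smallest integer exceeding 163.667 is 164.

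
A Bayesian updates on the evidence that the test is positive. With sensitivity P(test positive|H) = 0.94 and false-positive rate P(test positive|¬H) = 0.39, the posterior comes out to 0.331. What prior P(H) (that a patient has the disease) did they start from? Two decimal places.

P(H) = 0.17

In odds form, posterior odds = prior odds × likelihood ratio, so prior odds = posterior odds ÷ LR.
Posterior odds = 0.331/(1−0.331) = 0.4948. LR = 0.94/0.39 = 2.4103.
Prior odds = 0.4948/2.4103 = 0.2053, so P(H) = 0.2053/(1+0.2053) ≈ 0.17.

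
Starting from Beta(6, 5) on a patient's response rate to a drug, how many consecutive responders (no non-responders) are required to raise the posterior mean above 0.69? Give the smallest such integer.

k = 6

After k responders and 0 non-responders the posterior is Beta(6+k, 5), with mean (6+k)/(6+5+k).
Set (6+k)/(11+k) > 0.69 and solve: k > (0.69·11 − 6)/(1 − 0.69) = 5.129.
The smallest integer exceeding 5.129 is 6.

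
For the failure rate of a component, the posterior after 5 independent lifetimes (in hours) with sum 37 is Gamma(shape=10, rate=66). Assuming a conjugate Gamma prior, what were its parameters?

For an exponential likelihood with a Gamma(α, β) prior on the rate, n observations with total T give posterior Gamma(α+n, β+T).
So α = 10 − 5 = 5 and β = 66 − 37 = 29.

Gamma(shape=5, rate=29)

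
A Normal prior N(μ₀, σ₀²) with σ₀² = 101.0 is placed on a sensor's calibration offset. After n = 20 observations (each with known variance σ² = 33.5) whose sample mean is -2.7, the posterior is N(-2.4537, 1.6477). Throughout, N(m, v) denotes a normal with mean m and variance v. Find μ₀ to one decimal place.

μ₀ = 12.4

The posterior mean is a precision-weighted average: μ_n = (τ₀μ₀ + τ_data·x̄)/(τ₀+τ_data), with τ₀=1/σ₀² and τ_data=n/σ².
Here τ₀ = 1/101.0 = 0.009901 and τ_data = 20/33.5 = 0.597015, so τ_n = 0.606916.
Rearranging for μ₀: μ₀ = (μ_n·τ_n − τ_data·x̄)/τ₀ = (-2.4537·0.606916 − 0.597015·-2.7) / 0.009901 = 0.122751/0.009901 ≈ 12.4.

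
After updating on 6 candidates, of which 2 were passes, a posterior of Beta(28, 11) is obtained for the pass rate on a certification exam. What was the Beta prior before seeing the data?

Beta(26, 7)

A Beta(a, b) prior with s successes and f failures in binomial data gives a Beta(a+s, b+f) posterior.
So a = 28 − 2 = 26 and b = 11 − 4 = 7.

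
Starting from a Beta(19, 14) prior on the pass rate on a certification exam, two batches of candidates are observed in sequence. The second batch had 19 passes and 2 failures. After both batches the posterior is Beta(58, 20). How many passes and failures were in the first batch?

Sequential conjugate updates are equivalent to a single update on the pooled data, so total successes = posterior α − prior α and total failures = posterior β − prior β.
Total across both batches: 58−19=39 passes, 20−14=6 failures.
Subtract the second batch: 39−19=20 passes and 6−2=4 failures.

20 passes and 4 failures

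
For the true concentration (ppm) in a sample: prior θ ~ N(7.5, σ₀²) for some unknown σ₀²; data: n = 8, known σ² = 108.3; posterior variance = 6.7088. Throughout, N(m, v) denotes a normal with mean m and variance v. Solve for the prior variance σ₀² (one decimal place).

Posterior precision equals prior precision plus data precision: 1/σ_n² = 1/σ₀² + n/σ².
So 1/σ₀² = 1/6.7088 − 8/108.3 = 0.149058 − 0.073869 = 0.075189.
Hence σ₀² = 1/0.075189 ≈ 13.3.

σ₀² = 13.3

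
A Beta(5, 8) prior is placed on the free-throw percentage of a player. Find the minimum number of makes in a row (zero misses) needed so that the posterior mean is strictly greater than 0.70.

k = 14

After k makes and 0 misses the posterior is Beta(5+k, 8), with mean (5+k)/(5+8+k).
Set (5+k)/(13+k) > 0.70 and solve: k > (0.70·13 − 5)/(1 − 0.70) = 13.667.
The smallest integer exceeding 13.667 is 14.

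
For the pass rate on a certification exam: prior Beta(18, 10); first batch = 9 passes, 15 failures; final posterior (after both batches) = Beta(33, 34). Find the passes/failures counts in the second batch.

Because Beta–binomial updating is additive in the counts, the combined data contributed (α_post−α_prior, β_post−β_prior) successes and failures.
Total across both batches: 33−18=15 passes, 34−10=24 failures.
Subtract the first batch: 15−9=6 passes and 24−15=9 failures.

6 passes and 9 failures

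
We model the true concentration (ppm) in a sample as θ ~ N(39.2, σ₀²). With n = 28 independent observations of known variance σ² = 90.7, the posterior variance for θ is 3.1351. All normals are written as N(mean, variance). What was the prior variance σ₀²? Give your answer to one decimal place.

σ₀² = 97.5

Posterior precision equals prior precision plus data precision: 1/σ_n² = 1/σ₀² + n/σ².
So 1/σ₀² = 1/3.1351 − 28/90.7 = 0.318969 − 0.308710 = 0.010259.
Hence σ₀² = 1/0.010259 ≈ 97.5.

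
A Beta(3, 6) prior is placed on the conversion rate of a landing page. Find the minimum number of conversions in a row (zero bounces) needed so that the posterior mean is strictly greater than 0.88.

After k conversions and 0 bounces the posterior is Beta(3+k, 6), with mean (3+k)/(3+6+k).
Set (3+k)/(9+k) > 0.88 and solve: k > (0.88·9 − 3)/(1 − 0.88) = 41.000.
The smallest integer exceeding 41.000 is 42.

k = 42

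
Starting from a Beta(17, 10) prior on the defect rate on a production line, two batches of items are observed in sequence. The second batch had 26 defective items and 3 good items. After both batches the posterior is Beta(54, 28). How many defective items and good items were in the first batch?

11 defective items and 15 good items

Because Beta–binomial updating is additive in the counts, the combined data contributed (α_post−α_prior, β_post−β_prior) successes and failures.
Total across both batches: 54−17=37 defective items, 28−10=18 good items.
Subtract the second batch: 37−26=11 defective items and 18−3=15 good items.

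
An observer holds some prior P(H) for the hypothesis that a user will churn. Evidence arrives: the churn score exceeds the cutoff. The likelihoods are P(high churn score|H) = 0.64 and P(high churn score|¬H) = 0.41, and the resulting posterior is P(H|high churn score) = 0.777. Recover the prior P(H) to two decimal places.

Bayes' rule in odds form gives O(H|E) = O(H)·[P(E|H)/P(E|¬H)], hence O(H) = O(H|E)/LR.
Posterior odds = 0.777/(1−0.777) = 3.4843. LR = 0.64/0.41 = 1.5610.
Prior odds = 3.4843/1.5610 = 2.2321, so P(H) = 2.2321/(1+2.2321) ≈ 0.69.

P(H) = 0.69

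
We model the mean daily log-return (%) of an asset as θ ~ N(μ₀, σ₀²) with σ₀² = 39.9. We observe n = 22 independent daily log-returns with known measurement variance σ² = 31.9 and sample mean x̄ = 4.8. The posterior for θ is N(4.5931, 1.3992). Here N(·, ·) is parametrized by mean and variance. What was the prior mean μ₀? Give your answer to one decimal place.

μ₀ = -1.1

The posterior mean is a precision-weighted average: μ_n = (τ₀μ₀ + τ_data·x̄)/(τ₀+τ_data), with τ₀=1/σ₀² and τ_data=n/σ².
Here τ₀ = 1/39.9 = 0.025063 and τ_data = 22/31.9 = 0.689655, so τ_n = 0.714718.
Rearranging for μ₀: μ₀ = (μ_n·τ_n − τ_data·x̄)/τ₀ = (4.5931·0.714718 − 0.689655·4.8) / 0.025063 = -0.027573/0.025063 ≈ -1.1.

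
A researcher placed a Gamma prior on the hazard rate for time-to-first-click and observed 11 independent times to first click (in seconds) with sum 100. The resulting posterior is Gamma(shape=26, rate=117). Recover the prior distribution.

Gamma(shape=15, rate=17)

Gamma–exponential conjugacy: posterior shape = α + n, posterior rate = β + Σtᵢ.
So α = 26 − 11 = 15 and β = 117 − 100 = 17.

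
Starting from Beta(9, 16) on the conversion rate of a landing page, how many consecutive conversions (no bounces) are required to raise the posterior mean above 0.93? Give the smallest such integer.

k = 204

After k conversions and 0 bounces the posterior is Beta(9+k, 16), with mean (9+k)/(9+16+k).
Set (9+k)/(25+k) > 0.93 and solve: k > (0.93·25 − 9)/(1 − 0.93) = 203.571.
The smallest integer exceeding 203.571 is 204.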